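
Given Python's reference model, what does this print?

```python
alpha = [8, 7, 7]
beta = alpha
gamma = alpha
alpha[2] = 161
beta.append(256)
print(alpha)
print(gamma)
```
[8, 7, 161, 256]
[8, 7, 161, 256]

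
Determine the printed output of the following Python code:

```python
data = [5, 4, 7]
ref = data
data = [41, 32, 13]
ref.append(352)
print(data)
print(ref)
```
[41, 32, 13]
[5, 4, 7, 352]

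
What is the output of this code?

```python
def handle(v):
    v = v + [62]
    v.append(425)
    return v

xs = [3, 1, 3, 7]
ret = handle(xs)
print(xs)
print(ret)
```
[3, 1, 3, 7]
[3, 1, 3, 7, 62, 425]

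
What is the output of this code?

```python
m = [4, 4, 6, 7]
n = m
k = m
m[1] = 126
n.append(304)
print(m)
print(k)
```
[4, 126, 6, 7, 304]
[4, 126, 6, 7, 304]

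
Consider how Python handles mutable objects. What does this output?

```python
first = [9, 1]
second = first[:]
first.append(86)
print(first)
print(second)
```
[9, 1, 86]
[9, 1]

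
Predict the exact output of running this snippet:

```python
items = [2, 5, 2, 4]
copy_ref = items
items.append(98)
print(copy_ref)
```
[2, 5, 2, 4, 98]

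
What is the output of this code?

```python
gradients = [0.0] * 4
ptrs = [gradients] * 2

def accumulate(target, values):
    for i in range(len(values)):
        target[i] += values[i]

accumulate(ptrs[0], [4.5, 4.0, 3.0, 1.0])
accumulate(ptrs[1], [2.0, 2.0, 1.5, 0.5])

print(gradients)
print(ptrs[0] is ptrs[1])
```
[6.5, 6.0, 4.5, 1.5]
True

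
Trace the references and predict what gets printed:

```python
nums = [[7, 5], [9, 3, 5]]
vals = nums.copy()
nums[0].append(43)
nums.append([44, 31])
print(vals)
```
[[7, 5, 43], [9, 3, 5]]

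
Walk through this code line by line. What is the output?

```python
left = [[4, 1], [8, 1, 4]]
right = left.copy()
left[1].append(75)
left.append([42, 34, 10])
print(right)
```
[[4, 1], [8, 1, 4, 75]]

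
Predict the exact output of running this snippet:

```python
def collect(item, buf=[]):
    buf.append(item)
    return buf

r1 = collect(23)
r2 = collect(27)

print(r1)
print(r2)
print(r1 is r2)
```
[23, 27]
[23, 27]
True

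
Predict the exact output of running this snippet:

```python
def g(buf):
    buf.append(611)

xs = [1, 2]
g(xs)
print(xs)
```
[1, 2, 611]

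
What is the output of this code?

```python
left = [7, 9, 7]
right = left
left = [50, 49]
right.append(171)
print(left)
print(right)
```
[50, 49]
[7, 9, 7, 171]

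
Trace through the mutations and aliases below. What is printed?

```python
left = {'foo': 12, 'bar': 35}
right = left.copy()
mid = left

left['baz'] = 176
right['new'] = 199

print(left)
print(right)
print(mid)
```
{'foo': 12, 'bar': 35, 'baz': 176}
{'foo': 12, 'bar': 35, 'new': 199}
{'foo': 12, 'bar': 35, 'baz': 176}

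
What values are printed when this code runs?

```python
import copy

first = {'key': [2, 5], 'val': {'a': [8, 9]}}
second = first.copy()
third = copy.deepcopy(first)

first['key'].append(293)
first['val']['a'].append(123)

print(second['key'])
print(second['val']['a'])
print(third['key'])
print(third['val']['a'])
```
[2, 5, 293]
[8, 9, 123]
[2, 5]
[8, 9]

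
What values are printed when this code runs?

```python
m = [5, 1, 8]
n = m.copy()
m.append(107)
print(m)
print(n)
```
[5, 1, 8, 107]
[5, 1, 8]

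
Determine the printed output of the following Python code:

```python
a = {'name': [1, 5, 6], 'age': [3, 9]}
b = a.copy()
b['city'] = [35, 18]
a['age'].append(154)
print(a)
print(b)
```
{'name': [1, 5, 6], 'age': [3, 9, 154]}
{'name': [1, 5, 6], 'age': [3, 9, 154], 'city': [35, 18]}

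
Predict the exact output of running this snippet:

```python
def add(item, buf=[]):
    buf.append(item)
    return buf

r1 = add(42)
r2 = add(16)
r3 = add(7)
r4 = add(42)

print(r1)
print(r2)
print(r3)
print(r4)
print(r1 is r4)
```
[42, 16, 7, 42]
[42, 16, 7, 42]
[42, 16, 7, 42]
[42, 16, 7, 42]
True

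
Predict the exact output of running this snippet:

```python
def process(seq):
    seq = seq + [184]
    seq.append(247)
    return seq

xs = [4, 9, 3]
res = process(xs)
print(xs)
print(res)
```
[4, 9, 3]
[4, 9, 3, 184, 247]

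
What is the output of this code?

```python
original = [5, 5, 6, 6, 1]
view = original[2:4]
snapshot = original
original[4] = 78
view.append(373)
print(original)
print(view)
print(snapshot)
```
[5, 5, 6, 6, 78]
[6, 6, 373]
[5, 5, 6, 6, 78]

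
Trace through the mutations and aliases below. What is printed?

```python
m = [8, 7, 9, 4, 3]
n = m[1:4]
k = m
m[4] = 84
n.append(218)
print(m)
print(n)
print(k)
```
[8, 7, 9, 4, 84]
[7, 9, 4, 218]
[8, 7, 9, 4, 84]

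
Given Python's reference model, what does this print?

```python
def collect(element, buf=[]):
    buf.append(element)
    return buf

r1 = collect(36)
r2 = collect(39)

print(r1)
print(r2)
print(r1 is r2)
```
[36, 39]
[36, 39]
True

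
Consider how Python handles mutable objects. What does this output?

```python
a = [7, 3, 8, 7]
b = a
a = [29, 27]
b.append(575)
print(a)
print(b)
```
[29, 27]
[7, 3, 8, 7, 575]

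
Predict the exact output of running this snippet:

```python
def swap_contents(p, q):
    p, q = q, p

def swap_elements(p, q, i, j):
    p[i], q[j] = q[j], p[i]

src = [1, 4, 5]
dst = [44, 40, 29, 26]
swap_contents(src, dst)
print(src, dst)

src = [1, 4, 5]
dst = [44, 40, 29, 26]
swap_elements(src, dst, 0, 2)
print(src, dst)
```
[1, 4, 5] [44, 40, 29, 26]
[29, 4, 5] [44, 40, 1, 26]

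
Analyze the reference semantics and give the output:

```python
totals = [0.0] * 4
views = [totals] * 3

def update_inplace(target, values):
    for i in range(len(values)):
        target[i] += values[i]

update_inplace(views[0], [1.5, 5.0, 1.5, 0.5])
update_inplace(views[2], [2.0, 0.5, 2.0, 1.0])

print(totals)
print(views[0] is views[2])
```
[3.5, 5.5, 3.5, 1.5]
True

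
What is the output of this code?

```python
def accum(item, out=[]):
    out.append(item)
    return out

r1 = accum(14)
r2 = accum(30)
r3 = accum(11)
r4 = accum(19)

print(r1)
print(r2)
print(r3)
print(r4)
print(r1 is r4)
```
[14, 30, 11, 19]
[14, 30, 11, 19]
[14, 30, 11, 19]
[14, 30, 11, 19]
True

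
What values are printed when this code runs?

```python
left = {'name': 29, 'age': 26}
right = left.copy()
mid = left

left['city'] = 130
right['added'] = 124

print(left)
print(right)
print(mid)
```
{'name': 29, 'age': 26, 'city': 130}
{'name': 29, 'age': 26, 'added': 124}
{'name': 29, 'age': 26, 'city': 130}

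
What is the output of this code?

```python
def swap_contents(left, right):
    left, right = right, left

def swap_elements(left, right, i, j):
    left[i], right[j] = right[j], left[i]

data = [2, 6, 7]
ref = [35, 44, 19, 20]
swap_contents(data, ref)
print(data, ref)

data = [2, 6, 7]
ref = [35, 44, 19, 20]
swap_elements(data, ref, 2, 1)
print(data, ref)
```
[2, 6, 7] [35, 44, 19, 20]
[2, 6, 44] [35, 7, 19, 20]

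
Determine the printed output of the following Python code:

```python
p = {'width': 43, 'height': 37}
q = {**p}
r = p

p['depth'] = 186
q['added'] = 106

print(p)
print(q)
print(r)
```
{'width': 43, 'height': 37, 'depth': 186}
{'width': 43, 'height': 37, 'added': 106}
{'width': 43, 'height': 37, 'depth': 186}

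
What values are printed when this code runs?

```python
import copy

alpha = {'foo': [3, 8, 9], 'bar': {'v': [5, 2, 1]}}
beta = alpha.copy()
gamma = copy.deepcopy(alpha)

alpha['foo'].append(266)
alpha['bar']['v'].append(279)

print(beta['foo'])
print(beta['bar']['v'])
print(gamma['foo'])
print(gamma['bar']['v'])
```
[3, 8, 9, 266]
[5, 2, 1, 279]
[3, 8, 9]
[5, 2, 1]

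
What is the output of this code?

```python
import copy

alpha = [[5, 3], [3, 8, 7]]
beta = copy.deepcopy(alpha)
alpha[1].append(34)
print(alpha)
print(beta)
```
[[5, 3], [3, 8, 7, 34]]
[[5, 3], [3, 8, 7]]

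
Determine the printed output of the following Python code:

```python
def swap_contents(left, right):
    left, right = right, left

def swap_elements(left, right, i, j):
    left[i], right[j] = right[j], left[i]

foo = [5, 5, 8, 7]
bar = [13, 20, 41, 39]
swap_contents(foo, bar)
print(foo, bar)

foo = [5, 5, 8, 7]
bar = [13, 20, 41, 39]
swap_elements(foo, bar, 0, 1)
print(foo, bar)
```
[5, 5, 8, 7] [13, 20, 41, 39]
[20, 5, 8, 7] [13, 5, 41, 39]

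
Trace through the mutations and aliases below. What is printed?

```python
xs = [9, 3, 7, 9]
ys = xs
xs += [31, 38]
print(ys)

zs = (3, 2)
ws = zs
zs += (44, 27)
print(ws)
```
[9, 3, 7, 9, 31, 38]
(3, 2)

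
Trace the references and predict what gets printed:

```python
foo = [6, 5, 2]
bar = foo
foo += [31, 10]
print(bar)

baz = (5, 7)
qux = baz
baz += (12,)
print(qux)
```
[6, 5, 2, 31, 10]
(5, 7)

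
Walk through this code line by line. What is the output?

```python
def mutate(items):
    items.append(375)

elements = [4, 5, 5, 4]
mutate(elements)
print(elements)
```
[4, 5, 5, 4, 375]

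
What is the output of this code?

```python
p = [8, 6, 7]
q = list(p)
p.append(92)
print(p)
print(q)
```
[8, 6, 7, 92]
[8, 6, 7]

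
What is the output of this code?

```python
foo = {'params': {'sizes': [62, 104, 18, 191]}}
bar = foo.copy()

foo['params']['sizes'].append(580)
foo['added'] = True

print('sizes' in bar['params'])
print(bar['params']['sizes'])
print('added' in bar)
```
True
[62, 104, 18, 191, 580]
False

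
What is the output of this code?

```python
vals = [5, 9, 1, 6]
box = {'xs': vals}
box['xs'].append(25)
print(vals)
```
[5, 9, 1, 6, 25]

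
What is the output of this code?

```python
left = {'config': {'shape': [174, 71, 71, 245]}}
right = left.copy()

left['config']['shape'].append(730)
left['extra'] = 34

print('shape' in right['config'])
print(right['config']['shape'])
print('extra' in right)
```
True
[174, 71, 71, 245, 730]
False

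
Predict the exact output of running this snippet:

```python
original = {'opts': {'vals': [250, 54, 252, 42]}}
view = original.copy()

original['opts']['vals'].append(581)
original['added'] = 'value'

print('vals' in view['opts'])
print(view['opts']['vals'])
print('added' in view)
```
True
[250, 54, 252, 42, 581]
False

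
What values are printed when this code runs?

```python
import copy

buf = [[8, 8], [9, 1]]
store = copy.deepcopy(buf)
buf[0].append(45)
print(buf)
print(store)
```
[[8, 8, 45], [9, 1]]
[[8, 8], [9, 1]]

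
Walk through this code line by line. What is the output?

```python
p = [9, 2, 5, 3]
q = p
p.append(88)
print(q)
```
[9, 2, 5, 3, 88]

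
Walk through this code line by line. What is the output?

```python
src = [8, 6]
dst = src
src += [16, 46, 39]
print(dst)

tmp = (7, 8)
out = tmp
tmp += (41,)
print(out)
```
[8, 6, 16, 46, 39]
(7, 8)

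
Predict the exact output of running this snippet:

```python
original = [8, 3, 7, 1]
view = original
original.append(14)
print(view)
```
[8, 3, 7, 1, 14]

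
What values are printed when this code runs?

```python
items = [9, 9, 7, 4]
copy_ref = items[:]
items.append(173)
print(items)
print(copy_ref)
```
[9, 9, 7, 4, 173]
[9, 9, 7, 4]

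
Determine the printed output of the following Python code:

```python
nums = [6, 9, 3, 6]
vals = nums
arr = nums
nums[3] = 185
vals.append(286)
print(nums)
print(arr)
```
[6, 9, 3, 185, 286]
[6, 9, 3, 185, 286]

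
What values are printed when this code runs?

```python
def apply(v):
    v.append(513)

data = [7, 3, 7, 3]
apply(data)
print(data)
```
[7, 3, 7, 3, 513]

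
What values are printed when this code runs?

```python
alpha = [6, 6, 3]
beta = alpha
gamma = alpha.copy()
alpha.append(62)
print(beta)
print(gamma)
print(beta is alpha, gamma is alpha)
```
[6, 6, 3, 62]
[6, 6, 3]
True False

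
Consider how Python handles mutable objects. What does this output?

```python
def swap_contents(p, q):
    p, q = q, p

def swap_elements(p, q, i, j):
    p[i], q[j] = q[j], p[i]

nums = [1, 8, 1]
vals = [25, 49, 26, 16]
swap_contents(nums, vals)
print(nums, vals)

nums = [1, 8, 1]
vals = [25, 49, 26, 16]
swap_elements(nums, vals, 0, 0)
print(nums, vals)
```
[1, 8, 1] [25, 49, 26, 16]
[25, 8, 1] [1, 49, 26, 16]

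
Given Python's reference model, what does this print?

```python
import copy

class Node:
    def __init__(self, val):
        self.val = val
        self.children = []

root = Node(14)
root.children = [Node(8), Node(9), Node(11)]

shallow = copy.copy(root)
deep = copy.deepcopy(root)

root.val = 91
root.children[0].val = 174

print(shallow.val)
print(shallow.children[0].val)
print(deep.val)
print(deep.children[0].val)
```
14
174
14
8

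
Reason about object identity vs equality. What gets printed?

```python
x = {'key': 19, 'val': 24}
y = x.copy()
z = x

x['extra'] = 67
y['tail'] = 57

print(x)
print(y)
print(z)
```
{'key': 19, 'val': 24, 'extra': 67}
{'key': 19, 'val': 24, 'tail': 57}
{'key': 19, 'val': 24, 'extra': 67}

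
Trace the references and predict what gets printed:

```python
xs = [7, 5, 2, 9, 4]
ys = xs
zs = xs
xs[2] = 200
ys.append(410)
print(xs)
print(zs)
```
[7, 5, 200, 9, 4, 410]
[7, 5, 200, 9, 4, 410]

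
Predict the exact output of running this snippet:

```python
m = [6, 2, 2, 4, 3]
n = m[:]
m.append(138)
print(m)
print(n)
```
[6, 2, 2, 4, 3, 138]
[6, 2, 2, 4, 3]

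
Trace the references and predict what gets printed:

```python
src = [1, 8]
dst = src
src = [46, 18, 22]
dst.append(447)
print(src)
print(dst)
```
[46, 18, 22]
[1, 8, 447]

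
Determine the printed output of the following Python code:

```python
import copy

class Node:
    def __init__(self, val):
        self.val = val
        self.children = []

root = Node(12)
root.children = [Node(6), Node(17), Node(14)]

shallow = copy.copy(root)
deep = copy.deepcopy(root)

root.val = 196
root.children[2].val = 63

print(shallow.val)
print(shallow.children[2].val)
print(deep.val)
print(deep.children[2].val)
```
12
63
12
14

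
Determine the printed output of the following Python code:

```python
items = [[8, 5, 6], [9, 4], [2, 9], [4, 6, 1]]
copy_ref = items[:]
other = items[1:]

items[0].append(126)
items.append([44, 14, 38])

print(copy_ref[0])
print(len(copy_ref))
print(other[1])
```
[8, 5, 6, 126]
4
[2, 9]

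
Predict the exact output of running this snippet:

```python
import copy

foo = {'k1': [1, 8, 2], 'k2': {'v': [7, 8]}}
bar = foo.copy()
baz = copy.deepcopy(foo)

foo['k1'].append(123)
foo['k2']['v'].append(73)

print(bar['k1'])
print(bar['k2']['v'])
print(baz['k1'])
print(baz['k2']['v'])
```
[1, 8, 2, 123]
[7, 8, 73]
[1, 8, 2]
[7, 8]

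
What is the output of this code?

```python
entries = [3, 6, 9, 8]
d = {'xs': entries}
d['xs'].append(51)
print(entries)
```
[3, 6, 9, 8, 51]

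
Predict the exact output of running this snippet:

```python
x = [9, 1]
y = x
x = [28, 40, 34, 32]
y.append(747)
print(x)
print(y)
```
[28, 40, 34, 32]
[9, 1, 747]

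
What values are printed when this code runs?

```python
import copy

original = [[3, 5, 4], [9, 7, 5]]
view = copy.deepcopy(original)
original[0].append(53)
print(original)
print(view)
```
[[3, 5, 4, 53], [9, 7, 5]]
[[3, 5, 4], [9, 7, 5]]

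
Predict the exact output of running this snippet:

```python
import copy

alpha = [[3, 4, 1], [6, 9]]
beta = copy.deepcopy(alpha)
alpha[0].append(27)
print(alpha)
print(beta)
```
[[3, 4, 1, 27], [6, 9]]
[[3, 4, 1], [6, 9]]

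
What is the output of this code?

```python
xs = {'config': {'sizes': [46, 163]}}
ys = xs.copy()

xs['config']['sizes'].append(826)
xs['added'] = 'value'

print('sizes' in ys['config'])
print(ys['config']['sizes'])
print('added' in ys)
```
True
[46, 163, 826]
False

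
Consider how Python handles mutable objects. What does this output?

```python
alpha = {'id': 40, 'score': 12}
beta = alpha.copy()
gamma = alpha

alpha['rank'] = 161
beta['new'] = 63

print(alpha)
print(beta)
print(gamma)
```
{'id': 40, 'score': 12, 'rank': 161}
{'id': 40, 'score': 12, 'new': 63}
{'id': 40, 'score': 12, 'rank': 161}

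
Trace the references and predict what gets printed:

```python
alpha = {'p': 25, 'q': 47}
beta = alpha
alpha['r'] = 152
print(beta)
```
{'p': 25, 'q': 47, 'r': 152}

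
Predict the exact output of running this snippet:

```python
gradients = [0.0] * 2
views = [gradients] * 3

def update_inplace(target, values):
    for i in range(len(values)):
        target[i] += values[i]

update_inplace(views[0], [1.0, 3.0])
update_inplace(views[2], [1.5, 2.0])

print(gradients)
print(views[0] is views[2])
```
[2.5, 5.0]
True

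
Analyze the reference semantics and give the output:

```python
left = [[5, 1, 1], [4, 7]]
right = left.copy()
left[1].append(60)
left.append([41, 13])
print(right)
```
[[5, 1, 1], [4, 7, 60]]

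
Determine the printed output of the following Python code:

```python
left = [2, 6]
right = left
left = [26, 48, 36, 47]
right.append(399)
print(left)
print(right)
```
[26, 48, 36, 47]
[2, 6, 399]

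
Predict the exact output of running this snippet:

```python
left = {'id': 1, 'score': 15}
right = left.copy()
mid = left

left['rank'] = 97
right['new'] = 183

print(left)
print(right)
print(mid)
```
{'id': 1, 'score': 15, 'rank': 97}
{'id': 1, 'score': 15, 'new': 183}
{'id': 1, 'score': 15, 'rank': 97}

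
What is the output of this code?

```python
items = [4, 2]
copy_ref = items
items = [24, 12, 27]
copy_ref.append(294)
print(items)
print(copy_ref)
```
[24, 12, 27]
[4, 2, 294]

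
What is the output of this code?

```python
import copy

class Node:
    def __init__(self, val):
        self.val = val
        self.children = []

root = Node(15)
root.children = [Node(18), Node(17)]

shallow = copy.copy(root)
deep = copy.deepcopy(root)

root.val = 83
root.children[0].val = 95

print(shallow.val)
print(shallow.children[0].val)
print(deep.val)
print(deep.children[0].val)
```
15
95
15
18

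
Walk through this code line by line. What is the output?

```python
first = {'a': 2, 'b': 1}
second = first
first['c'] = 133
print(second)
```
{'a': 2, 'b': 1, 'c': 133}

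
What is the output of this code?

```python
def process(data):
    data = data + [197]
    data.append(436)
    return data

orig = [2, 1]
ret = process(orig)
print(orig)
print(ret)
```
[2, 1]
[2, 1, 197, 436]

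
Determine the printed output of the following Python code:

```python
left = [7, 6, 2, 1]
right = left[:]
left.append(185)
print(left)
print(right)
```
[7, 6, 2, 1, 185]
[7, 6, 2, 1]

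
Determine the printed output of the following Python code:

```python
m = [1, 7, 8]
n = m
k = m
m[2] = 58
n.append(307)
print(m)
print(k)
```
[1, 7, 58, 307]
[1, 7, 58, 307]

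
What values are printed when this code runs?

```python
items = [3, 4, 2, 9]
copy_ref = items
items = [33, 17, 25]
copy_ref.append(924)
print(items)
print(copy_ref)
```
[33, 17, 25]
[3, 4, 2, 9, 924]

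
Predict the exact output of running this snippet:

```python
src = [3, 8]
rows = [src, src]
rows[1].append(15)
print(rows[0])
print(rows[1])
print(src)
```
[3, 8, 15]
[3, 8, 15]
[3, 8, 15]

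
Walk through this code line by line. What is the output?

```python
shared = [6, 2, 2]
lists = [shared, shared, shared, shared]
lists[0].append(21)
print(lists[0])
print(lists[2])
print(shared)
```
[6, 2, 2, 21]
[6, 2, 2, 21]
[6, 2, 2, 21]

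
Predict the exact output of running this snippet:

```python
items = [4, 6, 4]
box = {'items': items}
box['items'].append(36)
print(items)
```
[4, 6, 4, 36]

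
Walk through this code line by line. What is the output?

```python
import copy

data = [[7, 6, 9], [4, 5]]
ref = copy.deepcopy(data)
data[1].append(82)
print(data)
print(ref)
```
[[7, 6, 9], [4, 5, 82]]
[[7, 6, 9], [4, 5]]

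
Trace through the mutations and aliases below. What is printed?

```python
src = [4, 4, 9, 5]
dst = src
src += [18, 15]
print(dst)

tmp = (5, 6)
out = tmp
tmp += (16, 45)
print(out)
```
[4, 4, 9, 5, 18, 15]
(5, 6)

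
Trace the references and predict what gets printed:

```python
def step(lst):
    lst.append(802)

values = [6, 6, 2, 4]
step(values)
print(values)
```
[6, 6, 2, 4, 802]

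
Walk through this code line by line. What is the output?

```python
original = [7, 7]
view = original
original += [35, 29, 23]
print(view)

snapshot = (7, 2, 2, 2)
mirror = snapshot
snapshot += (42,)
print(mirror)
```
[7, 7, 35, 29, 23]
(7, 2, 2, 2)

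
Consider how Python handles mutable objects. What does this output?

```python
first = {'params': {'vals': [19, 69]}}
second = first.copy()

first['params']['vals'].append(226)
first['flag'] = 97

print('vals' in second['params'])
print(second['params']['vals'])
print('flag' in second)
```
True
[19, 69, 226]
False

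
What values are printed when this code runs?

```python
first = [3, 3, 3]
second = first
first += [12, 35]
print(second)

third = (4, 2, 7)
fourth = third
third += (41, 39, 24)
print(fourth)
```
[3, 3, 3, 12, 35]
(4, 2, 7)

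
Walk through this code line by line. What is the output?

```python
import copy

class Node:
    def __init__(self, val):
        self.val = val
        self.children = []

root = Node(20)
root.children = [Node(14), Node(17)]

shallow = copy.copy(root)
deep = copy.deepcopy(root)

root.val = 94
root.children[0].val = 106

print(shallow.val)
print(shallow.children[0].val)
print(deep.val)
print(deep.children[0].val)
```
20
106
20
14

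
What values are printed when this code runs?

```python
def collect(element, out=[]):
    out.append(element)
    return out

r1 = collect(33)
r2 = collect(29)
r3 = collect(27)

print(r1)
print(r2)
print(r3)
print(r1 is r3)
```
[33, 29, 27]
[33, 29, 27]
[33, 29, 27]
True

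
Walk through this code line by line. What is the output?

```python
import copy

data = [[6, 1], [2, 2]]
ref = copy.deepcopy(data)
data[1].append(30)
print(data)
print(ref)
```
[[6, 1], [2, 2, 30]]
[[6, 1], [2, 2]]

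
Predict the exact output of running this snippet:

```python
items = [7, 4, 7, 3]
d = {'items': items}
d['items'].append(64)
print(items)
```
[7, 4, 7, 3, 64]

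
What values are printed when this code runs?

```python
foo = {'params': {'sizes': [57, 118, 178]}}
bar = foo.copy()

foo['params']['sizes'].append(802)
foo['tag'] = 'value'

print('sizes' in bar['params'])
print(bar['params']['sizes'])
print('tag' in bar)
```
True
[57, 118, 178, 802]
False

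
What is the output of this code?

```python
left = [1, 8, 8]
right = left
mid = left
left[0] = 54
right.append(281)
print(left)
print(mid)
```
[54, 8, 8, 281]
[54, 8, 8, 281]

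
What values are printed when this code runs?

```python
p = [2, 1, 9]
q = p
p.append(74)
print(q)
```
[2, 1, 9, 74]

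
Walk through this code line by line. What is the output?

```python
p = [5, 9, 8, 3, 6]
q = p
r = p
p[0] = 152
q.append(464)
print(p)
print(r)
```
[152, 9, 8, 3, 6, 464]
[152, 9, 8, 3, 6, 464]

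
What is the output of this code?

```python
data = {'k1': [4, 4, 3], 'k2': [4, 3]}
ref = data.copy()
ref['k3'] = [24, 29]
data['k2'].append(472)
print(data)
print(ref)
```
{'k1': [4, 4, 3], 'k2': [4, 3, 472]}
{'k1': [4, 4, 3], 'k2': [4, 3, 472], 'k3': [24, 29]}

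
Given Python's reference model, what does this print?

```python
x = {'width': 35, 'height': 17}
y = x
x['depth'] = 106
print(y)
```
{'width': 35, 'height': 17, 'depth': 106}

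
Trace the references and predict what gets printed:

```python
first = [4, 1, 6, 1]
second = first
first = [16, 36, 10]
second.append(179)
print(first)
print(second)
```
[16, 36, 10]
[4, 1, 6, 1, 179]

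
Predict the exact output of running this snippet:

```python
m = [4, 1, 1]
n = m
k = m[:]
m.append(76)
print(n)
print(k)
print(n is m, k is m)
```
[4, 1, 1, 76]
[4, 1, 1]
True False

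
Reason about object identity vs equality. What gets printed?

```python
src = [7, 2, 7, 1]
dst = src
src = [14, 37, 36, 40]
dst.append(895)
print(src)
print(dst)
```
[14, 37, 36, 40]
[7, 2, 7, 1, 895]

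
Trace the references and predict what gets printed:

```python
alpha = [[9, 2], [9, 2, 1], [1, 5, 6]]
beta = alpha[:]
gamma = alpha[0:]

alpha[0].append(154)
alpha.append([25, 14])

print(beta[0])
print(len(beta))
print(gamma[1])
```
[9, 2, 154]
3
[9, 2, 1]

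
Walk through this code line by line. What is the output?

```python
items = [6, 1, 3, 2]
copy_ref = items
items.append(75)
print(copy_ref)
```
[6, 1, 3, 2, 75]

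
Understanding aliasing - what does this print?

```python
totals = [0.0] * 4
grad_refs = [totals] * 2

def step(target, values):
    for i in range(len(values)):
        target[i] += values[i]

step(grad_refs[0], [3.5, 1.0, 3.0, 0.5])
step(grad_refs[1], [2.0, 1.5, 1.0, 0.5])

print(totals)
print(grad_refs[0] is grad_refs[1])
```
[5.5, 2.5, 4.0, 1.0]
True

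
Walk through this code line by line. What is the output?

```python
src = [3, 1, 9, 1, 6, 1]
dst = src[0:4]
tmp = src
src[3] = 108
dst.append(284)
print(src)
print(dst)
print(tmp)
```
[3, 1, 9, 108, 6, 1]
[3, 1, 9, 1, 284]
[3, 1, 9, 108, 6, 1]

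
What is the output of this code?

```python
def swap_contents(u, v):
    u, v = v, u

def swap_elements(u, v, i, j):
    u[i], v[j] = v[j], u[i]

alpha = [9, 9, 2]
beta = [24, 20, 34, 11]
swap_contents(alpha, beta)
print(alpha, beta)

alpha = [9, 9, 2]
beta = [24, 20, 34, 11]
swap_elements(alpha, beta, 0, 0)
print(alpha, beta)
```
[9, 9, 2] [24, 20, 34, 11]
[24, 9, 2] [9, 20, 34, 11]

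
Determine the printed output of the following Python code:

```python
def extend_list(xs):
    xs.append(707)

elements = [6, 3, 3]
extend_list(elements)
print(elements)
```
[6, 3, 3, 707]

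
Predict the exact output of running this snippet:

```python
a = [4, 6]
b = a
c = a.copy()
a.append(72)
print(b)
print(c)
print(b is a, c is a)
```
[4, 6, 72]
[4, 6]
True False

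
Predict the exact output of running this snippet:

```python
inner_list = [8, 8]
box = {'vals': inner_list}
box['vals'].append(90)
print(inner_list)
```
[8, 8, 90]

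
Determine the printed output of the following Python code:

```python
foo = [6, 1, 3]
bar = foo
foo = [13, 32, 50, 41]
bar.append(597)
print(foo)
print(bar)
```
[13, 32, 50, 41]
[6, 1, 3, 597]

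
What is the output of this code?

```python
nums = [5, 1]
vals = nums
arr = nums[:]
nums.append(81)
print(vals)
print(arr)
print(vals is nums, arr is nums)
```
[5, 1, 81]
[5, 1]
True False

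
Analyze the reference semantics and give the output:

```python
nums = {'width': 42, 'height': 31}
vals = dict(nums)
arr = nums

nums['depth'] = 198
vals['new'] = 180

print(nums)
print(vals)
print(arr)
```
{'width': 42, 'height': 31, 'depth': 198}
{'width': 42, 'height': 31, 'new': 180}
{'width': 42, 'height': 31, 'depth': 198}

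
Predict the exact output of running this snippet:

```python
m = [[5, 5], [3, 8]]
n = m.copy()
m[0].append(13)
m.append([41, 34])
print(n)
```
[[5, 5, 13], [3, 8]]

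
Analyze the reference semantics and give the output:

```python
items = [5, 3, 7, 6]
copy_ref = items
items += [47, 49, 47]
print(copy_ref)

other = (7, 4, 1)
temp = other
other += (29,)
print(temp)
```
[5, 3, 7, 6, 47, 49, 47]
(7, 4, 1)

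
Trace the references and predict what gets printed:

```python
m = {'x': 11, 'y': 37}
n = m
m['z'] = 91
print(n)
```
{'x': 11, 'y': 37, 'z': 91}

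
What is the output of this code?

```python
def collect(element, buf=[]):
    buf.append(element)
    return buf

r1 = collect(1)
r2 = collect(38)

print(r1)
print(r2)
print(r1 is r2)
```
[1, 38]
[1, 38]
True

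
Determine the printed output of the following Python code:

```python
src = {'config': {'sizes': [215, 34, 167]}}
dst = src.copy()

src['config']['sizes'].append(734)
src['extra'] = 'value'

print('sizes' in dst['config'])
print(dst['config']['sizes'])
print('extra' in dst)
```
True
[215, 34, 167, 734]
False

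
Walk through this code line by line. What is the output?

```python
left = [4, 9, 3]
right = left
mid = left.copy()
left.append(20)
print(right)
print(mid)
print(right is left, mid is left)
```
[4, 9, 3, 20]
[4, 9, 3]
True False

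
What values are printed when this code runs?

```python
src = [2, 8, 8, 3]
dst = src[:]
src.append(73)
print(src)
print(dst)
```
[2, 8, 8, 3, 73]
[2, 8, 8, 3]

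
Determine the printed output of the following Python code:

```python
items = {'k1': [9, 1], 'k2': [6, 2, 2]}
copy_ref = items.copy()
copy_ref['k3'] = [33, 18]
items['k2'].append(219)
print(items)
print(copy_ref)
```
{'k1': [9, 1], 'k2': [6, 2, 2, 219]}
{'k1': [9, 1], 'k2': [6, 2, 2, 219], 'k3': [33, 18]}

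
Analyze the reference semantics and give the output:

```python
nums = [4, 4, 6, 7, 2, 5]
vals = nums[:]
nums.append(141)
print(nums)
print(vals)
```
[4, 4, 6, 7, 2, 5, 141]
[4, 4, 6, 7, 2, 5]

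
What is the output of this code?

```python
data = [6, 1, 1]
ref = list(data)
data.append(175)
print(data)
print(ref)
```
[6, 1, 1, 175]
[6, 1, 1]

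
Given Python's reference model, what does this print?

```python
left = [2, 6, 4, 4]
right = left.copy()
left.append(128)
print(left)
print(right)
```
[2, 6, 4, 4, 128]
[2, 6, 4, 4]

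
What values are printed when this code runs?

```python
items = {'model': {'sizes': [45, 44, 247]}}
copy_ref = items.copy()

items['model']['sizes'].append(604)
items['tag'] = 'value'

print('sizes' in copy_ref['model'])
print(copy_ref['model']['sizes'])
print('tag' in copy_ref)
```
True
[45, 44, 247, 604]
False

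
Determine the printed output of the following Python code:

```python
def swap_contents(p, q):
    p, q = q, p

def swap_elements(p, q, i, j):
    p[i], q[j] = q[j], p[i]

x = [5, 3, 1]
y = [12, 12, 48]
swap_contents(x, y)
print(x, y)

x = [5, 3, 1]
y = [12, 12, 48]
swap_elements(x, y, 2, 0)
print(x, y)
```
[5, 3, 1] [12, 12, 48]
[5, 3, 12] [1, 12, 48]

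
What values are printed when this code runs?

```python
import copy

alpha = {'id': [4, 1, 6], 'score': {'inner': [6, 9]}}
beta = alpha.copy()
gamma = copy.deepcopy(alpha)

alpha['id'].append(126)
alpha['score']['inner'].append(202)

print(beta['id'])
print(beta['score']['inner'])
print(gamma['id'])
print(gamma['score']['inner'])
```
[4, 1, 6, 126]
[6, 9, 202]
[4, 1, 6]
[6, 9]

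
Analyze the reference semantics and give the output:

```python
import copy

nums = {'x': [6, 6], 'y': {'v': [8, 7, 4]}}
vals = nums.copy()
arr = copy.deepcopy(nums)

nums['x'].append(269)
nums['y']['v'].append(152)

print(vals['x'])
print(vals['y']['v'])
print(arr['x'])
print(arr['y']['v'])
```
[6, 6, 269]
[8, 7, 4, 152]
[6, 6]
[8, 7, 4]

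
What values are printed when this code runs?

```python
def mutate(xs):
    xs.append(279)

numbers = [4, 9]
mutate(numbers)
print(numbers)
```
[4, 9, 279]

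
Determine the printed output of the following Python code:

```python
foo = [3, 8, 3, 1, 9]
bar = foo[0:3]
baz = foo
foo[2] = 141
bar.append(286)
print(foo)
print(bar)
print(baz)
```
[3, 8, 141, 1, 9]
[3, 8, 3, 286]
[3, 8, 141, 1, 9]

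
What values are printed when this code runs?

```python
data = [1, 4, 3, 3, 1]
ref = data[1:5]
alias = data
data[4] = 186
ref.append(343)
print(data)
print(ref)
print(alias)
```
[1, 4, 3, 3, 186]
[4, 3, 3, 1, 343]
[1, 4, 3, 3, 186]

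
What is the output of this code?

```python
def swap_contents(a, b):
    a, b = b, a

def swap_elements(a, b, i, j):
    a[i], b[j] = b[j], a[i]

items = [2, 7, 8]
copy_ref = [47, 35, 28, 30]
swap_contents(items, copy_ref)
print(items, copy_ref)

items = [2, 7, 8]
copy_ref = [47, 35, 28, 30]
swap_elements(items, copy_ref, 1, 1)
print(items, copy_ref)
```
[2, 7, 8] [47, 35, 28, 30]
[2, 35, 8] [47, 7, 28, 30]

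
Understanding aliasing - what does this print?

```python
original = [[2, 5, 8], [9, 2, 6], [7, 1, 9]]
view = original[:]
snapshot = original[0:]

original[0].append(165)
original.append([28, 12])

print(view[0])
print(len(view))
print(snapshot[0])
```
[2, 5, 8, 165]
3
[2, 5, 8, 165]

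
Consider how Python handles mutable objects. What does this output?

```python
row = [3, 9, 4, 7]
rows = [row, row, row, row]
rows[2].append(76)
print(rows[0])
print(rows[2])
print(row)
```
[3, 9, 4, 7, 76]
[3, 9, 4, 7, 76]
[3, 9, 4, 7, 76]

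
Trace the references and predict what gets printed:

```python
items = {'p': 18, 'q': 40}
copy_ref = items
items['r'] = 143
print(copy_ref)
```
{'p': 18, 'q': 40, 'r': 143}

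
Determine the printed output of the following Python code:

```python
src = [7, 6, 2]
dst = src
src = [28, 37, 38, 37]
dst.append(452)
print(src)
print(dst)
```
[28, 37, 38, 37]
[7, 6, 2, 452]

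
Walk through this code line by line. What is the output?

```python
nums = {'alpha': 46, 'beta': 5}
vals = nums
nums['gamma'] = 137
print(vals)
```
{'alpha': 46, 'beta': 5, 'gamma': 137}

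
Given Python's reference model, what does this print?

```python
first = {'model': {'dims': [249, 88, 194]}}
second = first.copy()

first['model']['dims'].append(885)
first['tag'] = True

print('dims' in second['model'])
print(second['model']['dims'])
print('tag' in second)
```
True
[249, 88, 194, 885]
False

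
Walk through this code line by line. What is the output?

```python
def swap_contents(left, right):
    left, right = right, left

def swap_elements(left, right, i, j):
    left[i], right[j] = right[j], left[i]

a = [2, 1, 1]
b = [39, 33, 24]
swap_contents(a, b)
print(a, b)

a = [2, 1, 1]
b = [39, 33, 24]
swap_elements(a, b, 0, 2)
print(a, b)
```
[2, 1, 1] [39, 33, 24]
[24, 1, 1] [39, 33, 2]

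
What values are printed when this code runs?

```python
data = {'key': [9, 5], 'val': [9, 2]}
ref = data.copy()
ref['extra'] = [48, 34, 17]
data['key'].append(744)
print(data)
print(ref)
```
{'key': [9, 5, 744], 'val': [9, 2]}
{'key': [9, 5, 744], 'val': [9, 2], 'extra': [48, 34, 17]}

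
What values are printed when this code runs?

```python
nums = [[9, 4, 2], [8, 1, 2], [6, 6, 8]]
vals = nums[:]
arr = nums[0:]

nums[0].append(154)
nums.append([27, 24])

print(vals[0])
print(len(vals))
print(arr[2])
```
[9, 4, 2, 154]
3
[6, 6, 8]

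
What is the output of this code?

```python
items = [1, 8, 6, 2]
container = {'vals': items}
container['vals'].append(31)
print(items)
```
[1, 8, 6, 2, 31]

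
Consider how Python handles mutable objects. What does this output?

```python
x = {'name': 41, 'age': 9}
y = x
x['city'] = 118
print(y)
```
{'name': 41, 'age': 9, 'city': 118}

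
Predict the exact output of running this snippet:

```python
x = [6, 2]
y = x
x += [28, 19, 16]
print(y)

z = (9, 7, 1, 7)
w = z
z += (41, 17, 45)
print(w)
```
[6, 2, 28, 19, 16]
(9, 7, 1, 7)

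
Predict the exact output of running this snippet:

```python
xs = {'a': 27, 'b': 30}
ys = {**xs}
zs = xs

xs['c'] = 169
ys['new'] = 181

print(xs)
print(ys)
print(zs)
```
{'a': 27, 'b': 30, 'c': 169}
{'a': 27, 'b': 30, 'new': 181}
{'a': 27, 'b': 30, 'c': 169}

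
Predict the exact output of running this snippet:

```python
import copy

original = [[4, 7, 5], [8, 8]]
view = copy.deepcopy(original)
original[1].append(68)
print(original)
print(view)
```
[[4, 7, 5], [8, 8, 68]]
[[4, 7, 5], [8, 8]]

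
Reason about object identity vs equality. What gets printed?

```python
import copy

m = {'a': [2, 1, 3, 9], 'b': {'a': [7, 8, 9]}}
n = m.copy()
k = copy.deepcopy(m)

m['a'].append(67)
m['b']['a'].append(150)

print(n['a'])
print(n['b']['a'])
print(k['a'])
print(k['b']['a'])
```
[2, 1, 3, 9, 67]
[7, 8, 9, 150]
[2, 1, 3, 9]
[7, 8, 9]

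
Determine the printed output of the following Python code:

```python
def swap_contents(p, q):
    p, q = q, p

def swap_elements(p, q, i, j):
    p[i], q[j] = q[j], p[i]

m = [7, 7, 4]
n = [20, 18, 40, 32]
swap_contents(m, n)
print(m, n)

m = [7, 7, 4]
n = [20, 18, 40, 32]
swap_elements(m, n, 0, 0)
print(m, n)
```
[7, 7, 4] [20, 18, 40, 32]
[20, 7, 4] [7, 18, 40, 32]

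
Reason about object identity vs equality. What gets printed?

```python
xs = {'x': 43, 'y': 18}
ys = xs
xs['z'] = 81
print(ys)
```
{'x': 43, 'y': 18, 'z': 81}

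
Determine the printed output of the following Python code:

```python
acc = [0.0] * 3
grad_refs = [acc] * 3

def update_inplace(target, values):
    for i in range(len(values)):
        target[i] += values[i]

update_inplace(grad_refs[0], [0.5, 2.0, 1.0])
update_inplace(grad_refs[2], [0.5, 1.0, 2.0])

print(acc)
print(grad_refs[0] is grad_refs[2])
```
[1.0, 3.0, 3.0]
True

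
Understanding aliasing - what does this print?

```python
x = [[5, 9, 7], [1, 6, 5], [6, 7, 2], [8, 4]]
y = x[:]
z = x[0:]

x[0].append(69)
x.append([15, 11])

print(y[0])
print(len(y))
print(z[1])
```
[5, 9, 7, 69]
4
[1, 6, 5]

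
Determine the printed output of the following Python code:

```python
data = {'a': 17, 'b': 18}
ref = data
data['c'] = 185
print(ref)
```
{'a': 17, 'b': 18, 'c': 185}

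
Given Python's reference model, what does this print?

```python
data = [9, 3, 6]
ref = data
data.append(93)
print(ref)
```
[9, 3, 6, 93]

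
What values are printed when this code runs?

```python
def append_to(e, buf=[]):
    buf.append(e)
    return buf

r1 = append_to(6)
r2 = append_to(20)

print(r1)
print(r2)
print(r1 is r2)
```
[6, 20]
[6, 20]
True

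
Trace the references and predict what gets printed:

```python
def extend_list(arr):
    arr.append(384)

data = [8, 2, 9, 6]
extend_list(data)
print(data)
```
[8, 2, 9, 6, 384]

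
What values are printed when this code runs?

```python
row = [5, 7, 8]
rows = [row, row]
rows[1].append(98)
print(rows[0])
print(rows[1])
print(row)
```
[5, 7, 8, 98]
[5, 7, 8, 98]
[5, 7, 8, 98]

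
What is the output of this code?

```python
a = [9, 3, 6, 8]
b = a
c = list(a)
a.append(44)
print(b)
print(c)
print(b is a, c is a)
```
[9, 3, 6, 8, 44]
[9, 3, 6, 8]
True False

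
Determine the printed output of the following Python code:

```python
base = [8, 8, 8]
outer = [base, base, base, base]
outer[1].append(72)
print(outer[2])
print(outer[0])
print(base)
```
[8, 8, 8, 72]
[8, 8, 8, 72]
[8, 8, 8, 72]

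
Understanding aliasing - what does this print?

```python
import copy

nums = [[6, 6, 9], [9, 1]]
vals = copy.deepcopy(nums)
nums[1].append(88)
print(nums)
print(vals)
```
[[6, 6, 9], [9, 1, 88]]
[[6, 6, 9], [9, 1]]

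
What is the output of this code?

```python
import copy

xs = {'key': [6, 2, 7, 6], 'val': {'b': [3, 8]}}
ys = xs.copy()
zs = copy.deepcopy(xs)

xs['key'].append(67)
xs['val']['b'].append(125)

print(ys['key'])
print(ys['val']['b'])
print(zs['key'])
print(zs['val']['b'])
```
[6, 2, 7, 6, 67]
[3, 8, 125]
[6, 2, 7, 6]
[3, 8]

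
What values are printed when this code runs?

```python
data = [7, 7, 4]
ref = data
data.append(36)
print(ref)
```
[7, 7, 4, 36]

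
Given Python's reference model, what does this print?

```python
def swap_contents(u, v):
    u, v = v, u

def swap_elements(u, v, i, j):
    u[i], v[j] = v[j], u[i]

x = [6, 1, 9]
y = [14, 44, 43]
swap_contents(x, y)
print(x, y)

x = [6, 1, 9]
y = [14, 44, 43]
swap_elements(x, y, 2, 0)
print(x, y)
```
[6, 1, 9] [14, 44, 43]
[6, 1, 14] [9, 44, 43]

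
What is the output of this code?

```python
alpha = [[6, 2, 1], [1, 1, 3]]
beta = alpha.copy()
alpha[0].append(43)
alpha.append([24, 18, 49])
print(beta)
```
[[6, 2, 1, 43], [1, 1, 3]]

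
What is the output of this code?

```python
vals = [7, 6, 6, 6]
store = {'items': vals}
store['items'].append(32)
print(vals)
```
[7, 6, 6, 6, 32]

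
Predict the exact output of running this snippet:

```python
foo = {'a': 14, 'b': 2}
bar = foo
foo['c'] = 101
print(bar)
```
{'a': 14, 'b': 2, 'c': 101}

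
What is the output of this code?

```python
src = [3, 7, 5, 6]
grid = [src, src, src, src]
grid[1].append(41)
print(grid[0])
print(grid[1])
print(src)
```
[3, 7, 5, 6, 41]
[3, 7, 5, 6, 41]
[3, 7, 5, 6, 41]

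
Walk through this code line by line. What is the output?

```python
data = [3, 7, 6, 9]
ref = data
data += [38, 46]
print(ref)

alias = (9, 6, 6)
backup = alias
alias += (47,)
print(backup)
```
[3, 7, 6, 9, 38, 46]
(9, 6, 6)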